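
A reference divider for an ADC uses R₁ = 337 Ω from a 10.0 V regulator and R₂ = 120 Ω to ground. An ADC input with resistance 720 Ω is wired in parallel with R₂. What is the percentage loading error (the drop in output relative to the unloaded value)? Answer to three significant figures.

10.9 %

The divider's output (Thévenin) resistance is R₁‖R₂ = 88.49 Ω.
Fractional drop under load = R_th/(R_th + R_L) = 88.49 / (88.49 + 720) = 0.1095.
So the output falls by 10.9 %.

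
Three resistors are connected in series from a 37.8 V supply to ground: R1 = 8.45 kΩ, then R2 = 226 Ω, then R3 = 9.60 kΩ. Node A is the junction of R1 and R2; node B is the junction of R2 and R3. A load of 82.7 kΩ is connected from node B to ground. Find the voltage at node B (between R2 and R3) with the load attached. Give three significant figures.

At node B, R3 is in parallel with the load: R3‖R_L = 8602 Ω.
Below node A the resistance is R2 + (R3‖R_L) = 8828 Ω, so V_A = 37.8 × 8828/17280 = 19.31 V.
Then V_B = V_A × (R3‖R_L)/(R2 + R3‖R_L) = 19.31 × 8602/8828 = 18.8 V.

V ≈ 18.8 V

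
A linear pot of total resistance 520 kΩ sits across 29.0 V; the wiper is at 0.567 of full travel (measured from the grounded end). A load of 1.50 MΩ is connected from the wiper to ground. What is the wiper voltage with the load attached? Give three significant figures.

V ≈ 15.2 V

The wiper splits the pot into (1−α)R = 225.2 kΩ above and αR = 294.8 kΩ below.
Lower section ‖ load = 246.4 kΩ.
V_wiper = 29.0 × 246.4/(225.2 + 246.4) = 15.2 V.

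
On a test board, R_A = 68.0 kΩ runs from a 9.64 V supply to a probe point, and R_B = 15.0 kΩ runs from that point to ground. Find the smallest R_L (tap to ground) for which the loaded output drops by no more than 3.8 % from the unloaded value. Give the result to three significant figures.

R_L(min) ≈ 311 kΩ

Output resistance R_th = R_A‖R_B = (68.0 × 15.0)/83.00 = 12.29 kΩ.
The fractional drop is R_th/(R_th + R_L); requiring this ≤ 0.0380 gives R_L ≥ R_th(1/0.0380 − 1) = 12.29 × 25.32 = 311 kΩ.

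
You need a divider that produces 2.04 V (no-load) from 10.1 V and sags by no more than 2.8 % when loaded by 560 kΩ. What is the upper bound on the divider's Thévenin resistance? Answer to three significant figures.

R_th ≤ 16.1 kΩ

Loading drop = R_th/(R_th + R_L) ≤ 0.0280, so R_th ≤ R_L · ε/(1−ε) = 560 kΩ × 0.0280/0.9720 = 16.1 kΩ.
(Any R1, R2 with R2/(R1+R2) = 0.202 and R1‖R2 ≤ 16.1 kΩ will meet the spec.)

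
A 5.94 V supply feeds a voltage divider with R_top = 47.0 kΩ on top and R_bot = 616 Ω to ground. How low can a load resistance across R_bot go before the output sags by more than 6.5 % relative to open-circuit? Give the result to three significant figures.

Output resistance R_th = R_top‖R_bot = (47000 × 616)/47620 = 608.0 Ω.
The fractional drop is R_th/(R_th + R_L); requiring this ≤ 0.0650 gives R_L ≥ R_th(1/0.0650 − 1) = 608.0 × 14.38 = 8.75 kΩ.

R_L(min) ≈ 8.75 kΩ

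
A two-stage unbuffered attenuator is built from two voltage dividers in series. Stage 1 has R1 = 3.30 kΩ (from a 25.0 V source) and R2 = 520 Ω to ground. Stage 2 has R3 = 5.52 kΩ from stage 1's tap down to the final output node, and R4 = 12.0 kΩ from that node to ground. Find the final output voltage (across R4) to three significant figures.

V_out ≈ 2.27 V

Stage 2 presents R3+R4 = 17520 Ω as a load on stage 1's tap.
Stage 1's lower leg becomes R2‖(R3+R4) = 505.0 Ω, so V_mid = 25.0 × 505.0/3805 = 3.318 V.
Stage 2 is itself unloaded: V_out = V_mid × R4/(R3+R4) = 3.318 × 12000/17520 = 2.27 V.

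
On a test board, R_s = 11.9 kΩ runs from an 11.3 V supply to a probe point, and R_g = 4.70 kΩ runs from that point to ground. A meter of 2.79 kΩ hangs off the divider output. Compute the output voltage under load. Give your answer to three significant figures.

The load sits in parallel with R_g: R_g‖R_L = (4.70 × 2.79) / (4.70 + 2.79) = 1.751 kΩ.
V_out = 11.3 × 1.751 / (11.9 + 1.751) = 11.3 × 1.751/13.65 = 1.45 V.

V_out ≈ 1.45 V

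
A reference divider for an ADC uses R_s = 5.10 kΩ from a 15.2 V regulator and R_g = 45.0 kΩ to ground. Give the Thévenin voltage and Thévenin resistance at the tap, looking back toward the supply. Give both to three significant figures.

V_th = 13.7 V, R_th = 4.58 kΩ

V_th is the open-circuit tap voltage: 15.2 × 45.0/(5.10 + 45.0) = 13.7 V.
With the supply zeroed, R_s and R_g appear in parallel from the tap: R_th = R_s‖R_g = (5.10 × 45.0)/50.10 = 4.58 kΩ.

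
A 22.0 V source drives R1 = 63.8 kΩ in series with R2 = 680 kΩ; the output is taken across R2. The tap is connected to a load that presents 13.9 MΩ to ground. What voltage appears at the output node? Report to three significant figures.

The load sits in parallel with R2: R2‖R_L = (680 × 13900) / (680 + 13900) = 648.3 kΩ.
V_out = 22.0 × 648.3 / (63.8 + 648.3) = 22.0 × 648.3/712.1 = 20.0 V.

V_out ≈ 20.0 V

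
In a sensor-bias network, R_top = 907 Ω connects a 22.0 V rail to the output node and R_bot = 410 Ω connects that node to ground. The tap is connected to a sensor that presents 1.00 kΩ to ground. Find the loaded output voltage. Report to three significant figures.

The load sits in parallel with R_bot: R_bot‖R_L = (410 × 1000) / (410 + 1000) = 290.8 Ω.
V_out = 22.0 × 290.8 / (907 + 290.8) = 22.0 × 290.8/1198 = 5.34 V.

V_out ≈ 5.34 V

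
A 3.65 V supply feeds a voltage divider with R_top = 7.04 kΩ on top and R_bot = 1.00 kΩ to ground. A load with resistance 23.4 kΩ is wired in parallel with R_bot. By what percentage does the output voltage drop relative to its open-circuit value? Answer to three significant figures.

The divider's output (Thévenin) resistance is R_top‖R_bot = 0.8756 kΩ.
Fractional drop under load = R_th/(R_th + R_L) = 0.8756 / (0.8756 + 23.4) = 0.03607.
So the output falls by 3.61 %.

3.61 %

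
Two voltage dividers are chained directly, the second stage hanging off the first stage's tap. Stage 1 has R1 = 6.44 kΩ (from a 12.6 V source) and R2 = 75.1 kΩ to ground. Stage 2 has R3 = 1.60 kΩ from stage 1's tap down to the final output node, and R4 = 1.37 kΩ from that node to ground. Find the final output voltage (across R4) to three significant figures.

Stage 2 presents R3+R4 = 2.970 kΩ as a load on stage 1's tap.
Stage 1's lower leg becomes R2‖(R3+R4) = 2.857 kΩ, so V_mid = 12.6 × 2.857/9.297 = 3.872 V.
Stage 2 is itself unloaded: V_out = V_mid × R4/(R3+R4) = 3.872 × 1.37/2.970 = 1.79 V.

V_out ≈ 1.79 V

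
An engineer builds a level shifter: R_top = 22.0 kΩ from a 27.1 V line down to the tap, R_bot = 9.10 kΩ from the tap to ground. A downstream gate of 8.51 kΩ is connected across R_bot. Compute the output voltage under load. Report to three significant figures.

The load sits in parallel with R_bot: R_bot‖R_L = (9.10 × 8.51) / (9.10 + 8.51) = 4.398 kΩ.
V_out = 27.1 × 4.398 / (22.0 + 4.398) = 27.1 × 4.398/26.40 = 4.51 V.

V_out ≈ 4.51 V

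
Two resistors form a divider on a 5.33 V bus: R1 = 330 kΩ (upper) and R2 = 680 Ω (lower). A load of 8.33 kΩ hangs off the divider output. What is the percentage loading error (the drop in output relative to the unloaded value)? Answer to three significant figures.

7.53 %

The divider's output (Thévenin) resistance is R1‖R2 = 678.6 Ω.
Fractional drop under load = R_th/(R_th + R_L) = 678.6 / (678.6 + 8330) = 0.07533.
So the output falls by 7.53 %.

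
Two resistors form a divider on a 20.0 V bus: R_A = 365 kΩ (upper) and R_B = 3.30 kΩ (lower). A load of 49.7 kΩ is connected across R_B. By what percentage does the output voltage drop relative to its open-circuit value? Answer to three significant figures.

6.17 %

The divider's output (Thévenin) resistance is R_A‖R_B = 3.270 kΩ.
Fractional drop under load = R_th/(R_th + R_L) = 3.270 / (3.270 + 49.7) = 0.06174.
So the output falls by 6.17 %.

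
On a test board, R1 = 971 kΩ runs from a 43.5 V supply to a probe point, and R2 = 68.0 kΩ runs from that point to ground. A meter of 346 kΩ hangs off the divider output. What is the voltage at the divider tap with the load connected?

V_out ≈ 2.41 V

The load sits in parallel with R2: R2‖R_L = (68.0 × 346) / (68.0 + 346) = 56.83 kΩ.
V_out = 43.5 × 56.83 / (971 + 56.83) = 43.5 × 56.83/1028 = 2.41 V.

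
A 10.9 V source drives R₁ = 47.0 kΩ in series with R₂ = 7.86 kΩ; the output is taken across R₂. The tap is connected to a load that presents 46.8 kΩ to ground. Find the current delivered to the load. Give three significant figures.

R₂‖R_L = 6.730 kΩ; V_out = 10.9 × 6.730/53.73 = 1.365 V.
I_L = V_out / R_L = 1.365 / 46.8 kΩ = 0.0292 mA.

I_L ≈ 0.0292 mA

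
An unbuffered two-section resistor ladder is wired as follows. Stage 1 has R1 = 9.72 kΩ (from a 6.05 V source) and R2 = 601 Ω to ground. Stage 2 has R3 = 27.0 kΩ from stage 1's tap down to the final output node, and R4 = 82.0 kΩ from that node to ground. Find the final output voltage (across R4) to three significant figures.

V_out ≈ 0.264 V

Stage 2 presents R3+R4 = 109000 Ω as a load on stage 1's tap.
Stage 1's lower leg becomes R2‖(R3+R4) = 597.7 Ω, so V_mid = 6.05 × 597.7/10320 = 0.3505 V.
Stage 2 is itself unloaded: V_out = V_mid × R4/(R3+R4) = 0.3505 × 82000/109000 = 0.264 V.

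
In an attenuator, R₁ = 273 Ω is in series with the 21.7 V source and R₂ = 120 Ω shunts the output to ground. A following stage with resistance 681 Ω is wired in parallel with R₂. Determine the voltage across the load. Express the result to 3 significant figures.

V_out ≈ 5.90 V

The load sits in parallel with R₂: R₂‖R_L = (120 × 681) / (120 + 681) = 102.0 Ω.
V_out = 21.7 × 102.0 / (273 + 102.0) = 21.7 × 102.0/375.0 = 5.90 V.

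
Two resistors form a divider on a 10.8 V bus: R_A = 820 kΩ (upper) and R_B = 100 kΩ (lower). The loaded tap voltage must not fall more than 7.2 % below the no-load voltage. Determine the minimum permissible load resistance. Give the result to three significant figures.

R_L(min) ≈ 1.15 MΩ

Output resistance R_th = R_A‖R_B = (820 × 100)/920.0 = 89.13 kΩ.
The fractional drop is R_th/(R_th + R_L); requiring this ≤ 0.0720 gives R_L ≥ R_th(1/0.0720 − 1) = 89.13 × 12.89 = 1.15 MΩ.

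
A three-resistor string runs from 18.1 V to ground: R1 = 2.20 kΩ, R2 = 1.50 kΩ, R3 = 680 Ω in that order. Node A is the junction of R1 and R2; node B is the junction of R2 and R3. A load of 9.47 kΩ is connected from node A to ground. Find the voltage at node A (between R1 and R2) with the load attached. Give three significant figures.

V ≈ 8.07 V

Below node A the series string R2+R3 = 2180 Ω sits in parallel with the 9470 Ω load: 1772 Ω.
V_A = 18.1 × 1772/(2200 + 1772) = 8.07 V.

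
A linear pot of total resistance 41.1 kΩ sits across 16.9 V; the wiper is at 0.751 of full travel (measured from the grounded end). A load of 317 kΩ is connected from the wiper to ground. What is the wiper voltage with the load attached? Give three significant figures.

V ≈ 12.4 V

The wiper splits the pot into (1−α)R = 10.23 kΩ above and αR = 30.87 kΩ below.
Lower section ‖ load = 28.13 kΩ.
V_wiper = 16.9 × 28.13/(10.23 + 28.13) = 12.4 V.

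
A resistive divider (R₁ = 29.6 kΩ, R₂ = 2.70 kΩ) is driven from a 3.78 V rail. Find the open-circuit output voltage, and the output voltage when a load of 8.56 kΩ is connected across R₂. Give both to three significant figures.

Open-circuit: V = 3.78 × 2.70/(29.6 + 2.70) = 0.316 V.
With the load, R₂ becomes R₂‖R_L = 2.053 kΩ, so V = 3.78 × 2.053/31.65 = 0.245 V.

Unloaded: 0.316 V; loaded: 0.245 V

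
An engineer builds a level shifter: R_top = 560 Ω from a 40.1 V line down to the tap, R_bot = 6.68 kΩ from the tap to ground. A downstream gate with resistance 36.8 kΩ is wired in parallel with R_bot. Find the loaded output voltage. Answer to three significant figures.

The load sits in parallel with R_bot: R_bot‖R_L = (6680 × 36800) / (6680 + 36800) = 5654 Ω.
V_out = 40.1 × 5654 / (560 + 5654) = 40.1 × 5654/6214 = 36.5 V.
(Unloaded it would have been 37.0 V.)

V_out ≈ 36.5 V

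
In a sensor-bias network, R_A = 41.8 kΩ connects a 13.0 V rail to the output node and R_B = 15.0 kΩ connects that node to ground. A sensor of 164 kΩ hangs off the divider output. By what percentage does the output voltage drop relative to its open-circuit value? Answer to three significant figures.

6.31 %

The divider's output (Thévenin) resistance is R_A‖R_B = 11.04 kΩ.
Fractional drop under load = R_th/(R_th + R_L) = 11.04 / (11.04 + 164) = 0.06306.
So the output falls by 6.31 %.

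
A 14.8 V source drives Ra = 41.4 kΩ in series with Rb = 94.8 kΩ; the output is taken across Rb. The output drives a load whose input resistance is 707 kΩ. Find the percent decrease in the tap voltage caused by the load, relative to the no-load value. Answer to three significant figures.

The divider's output (Thévenin) resistance is Ra‖Rb = 28.82 kΩ.
Fractional drop under load = R_th/(R_th + R_L) = 28.82 / (28.82 + 707) = 0.03916.
So the output falls by 3.92 %.

3.92 %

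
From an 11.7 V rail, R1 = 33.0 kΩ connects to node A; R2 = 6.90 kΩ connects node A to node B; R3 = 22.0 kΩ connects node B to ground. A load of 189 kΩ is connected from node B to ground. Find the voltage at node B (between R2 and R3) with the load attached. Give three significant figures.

At node B, R3 is in parallel with the load: R3‖R_L = 19.71 kΩ.
Below node A the resistance is R2 + (R3‖R_L) = 26.61 kΩ, so V_A = 11.7 × 26.61/59.61 = 5.222 V.
Then V_B = V_A × (R3‖R_L)/(R2 + R3‖R_L) = 5.222 × 19.71/26.61 = 3.87 V.

V ≈ 3.87 V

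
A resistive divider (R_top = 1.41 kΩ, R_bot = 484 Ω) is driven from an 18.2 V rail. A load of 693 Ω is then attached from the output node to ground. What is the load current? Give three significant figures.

R_bot‖R_L = 285.0 Ω; V_out = 18.2 × 285.0/1695 = 3.060 V.
I_L = V_out / R_L = 3.060 / 693 Ω = 4.42 mA.

I_L ≈ 4.42 mA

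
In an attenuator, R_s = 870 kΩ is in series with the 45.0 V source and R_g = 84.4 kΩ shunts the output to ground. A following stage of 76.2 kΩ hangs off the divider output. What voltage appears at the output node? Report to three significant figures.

The load sits in parallel with R_g: R_g‖R_L = (84.4 × 76.2) / (84.4 + 76.2) = 40.05 kΩ.
V_out = 45.0 × 40.05 / (870 + 40.05) = 45.0 × 40.05/910.0 = 1.98 V.

V_out ≈ 1.98 V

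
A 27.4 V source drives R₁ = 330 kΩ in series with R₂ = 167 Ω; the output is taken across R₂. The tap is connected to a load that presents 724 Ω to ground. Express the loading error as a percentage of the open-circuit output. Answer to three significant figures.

The divider's output (Thévenin) resistance is R₁‖R₂ = 166.9 Ω.
Fractional drop under load = R_th/(R_th + R_L) = 166.9 / (166.9 + 724) = 0.1874.
So the output falls by 18.7 %.

18.7 %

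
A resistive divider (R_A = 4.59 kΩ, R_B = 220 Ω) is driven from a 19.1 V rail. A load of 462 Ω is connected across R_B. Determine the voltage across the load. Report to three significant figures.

V_out ≈ 0.601 V

The load sits in parallel with R_B: R_B‖R_L = (220 × 462) / (220 + 462) = 149.0 Ω.
V_out = 19.1 × 149.0 / (4590 + 149.0) = 19.1 × 149.0/4739 = 0.601 V.
(Unloaded it would have been 0.874 V.)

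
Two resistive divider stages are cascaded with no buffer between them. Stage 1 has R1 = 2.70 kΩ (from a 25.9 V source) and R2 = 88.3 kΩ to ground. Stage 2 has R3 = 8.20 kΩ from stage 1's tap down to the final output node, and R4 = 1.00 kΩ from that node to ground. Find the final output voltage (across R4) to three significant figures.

Stage 2 presents R3+R4 = 9.200 kΩ as a load on stage 1's tap.
Stage 1's lower leg becomes R2‖(R3+R4) = 8.332 kΩ, so V_mid = 25.9 × 8.332/11.03 = 19.56 V.
Stage 2 is itself unloaded: V_out = V_mid × R4/(R3+R4) = 19.56 × 1.00/9.200 = 2.13 V.

V_out ≈ 2.13 V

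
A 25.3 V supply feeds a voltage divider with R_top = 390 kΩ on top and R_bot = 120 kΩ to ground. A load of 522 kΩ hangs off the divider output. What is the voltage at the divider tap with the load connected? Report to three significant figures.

The load sits in parallel with R_bot: R_bot‖R_L = (120 × 522) / (120 + 522) = 97.57 kΩ.
V_out = 25.3 × 97.57 / (390 + 97.57) = 25.3 × 97.57/487.6 = 5.06 V.
(Unloaded it would have been 5.95 V.)

V_out ≈ 5.06 V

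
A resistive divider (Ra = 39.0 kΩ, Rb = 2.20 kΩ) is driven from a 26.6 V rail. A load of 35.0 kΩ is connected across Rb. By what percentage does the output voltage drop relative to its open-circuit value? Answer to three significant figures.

5.62 %

The divider's output (Thévenin) resistance is Ra‖Rb = 2.083 kΩ.
Fractional drop under load = R_th/(R_th + R_L) = 2.083 / (2.083 + 35.0) = 0.05616.
So the output falls by 5.62 %.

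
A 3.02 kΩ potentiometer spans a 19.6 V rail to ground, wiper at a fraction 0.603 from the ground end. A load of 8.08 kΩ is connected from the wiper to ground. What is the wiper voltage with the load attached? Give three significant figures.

V ≈ 10.8 V

The wiper splits the pot into (1−α)R = 1.199 kΩ above and αR = 1.821 kΩ below.
Lower section ‖ load = 1.486 kΩ.
V_wiper = 19.6 × 1.486/(1.199 + 1.486) = 10.8 V.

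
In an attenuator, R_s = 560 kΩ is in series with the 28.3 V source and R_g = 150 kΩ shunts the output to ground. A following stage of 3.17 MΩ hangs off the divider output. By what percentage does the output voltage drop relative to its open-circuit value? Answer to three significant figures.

3.60 %

The divider's output (Thévenin) resistance is R_s‖R_g = 118.3 kΩ.
Fractional drop under load = R_th/(R_th + R_L) = 118.3 / (118.3 + 3170) = 0.03598.
So the output falls by 3.60 %.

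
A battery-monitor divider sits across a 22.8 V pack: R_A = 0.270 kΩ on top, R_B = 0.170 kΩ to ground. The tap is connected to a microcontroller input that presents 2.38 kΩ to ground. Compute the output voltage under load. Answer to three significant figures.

The load sits in parallel with R_B: R_B‖R_L = (170 × 2380) / (170 + 2380) = 158.7 Ω.
V_out = 22.8 × 158.7 / (270 + 158.7) = 22.8 × 158.7/428.7 = 8.44 V.
(Unloaded it would have been 8.81 V.)

V_out ≈ 8.44 V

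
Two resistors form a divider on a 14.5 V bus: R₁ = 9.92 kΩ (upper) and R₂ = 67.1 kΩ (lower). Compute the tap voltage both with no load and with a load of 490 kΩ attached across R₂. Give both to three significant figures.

Unloaded: 12.6 V; loaded: 12.4 V

Open-circuit: V = 14.5 × 67.1/(9.92 + 67.1) = 12.6 V.
With the load, R₂ becomes R₂‖R_L = 59.02 kΩ, so V = 14.5 × 59.02/68.94 = 12.4 V.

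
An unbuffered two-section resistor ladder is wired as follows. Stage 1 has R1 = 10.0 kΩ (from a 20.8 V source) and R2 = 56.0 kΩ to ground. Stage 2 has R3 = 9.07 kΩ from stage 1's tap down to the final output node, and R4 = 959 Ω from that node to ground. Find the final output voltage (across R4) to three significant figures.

Stage 2 presents R3+R4 = 10030 Ω as a load on stage 1's tap.
Stage 1's lower leg becomes R2‖(R3+R4) = 8506 Ω, so V_mid = 20.8 × 8506/18510 = 9.560 V.
Stage 2 is itself unloaded: V_out = V_mid × R4/(R3+R4) = 9.560 × 959/10030 = 0.914 V.

V_out ≈ 0.914 V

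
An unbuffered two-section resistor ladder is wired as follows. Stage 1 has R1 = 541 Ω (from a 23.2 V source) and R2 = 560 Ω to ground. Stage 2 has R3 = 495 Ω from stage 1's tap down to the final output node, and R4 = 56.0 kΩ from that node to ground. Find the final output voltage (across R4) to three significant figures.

V_out ≈ 11.6 V

Stage 2 presents R3+R4 = 56500 Ω as a load on stage 1's tap.
Stage 1's lower leg becomes R2‖(R3+R4) = 554.5 Ω, so V_mid = 23.2 × 554.5/1096 = 11.74 V.
Stage 2 is itself unloaded: V_out = V_mid × R4/(R3+R4) = 11.74 × 56000/56500 = 11.6 V.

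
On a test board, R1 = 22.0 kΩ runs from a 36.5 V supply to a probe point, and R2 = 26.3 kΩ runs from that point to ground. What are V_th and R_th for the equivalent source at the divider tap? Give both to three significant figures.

V_th is the open-circuit tap voltage: 36.5 × 26.3/(22.0 + 26.3) = 19.9 V.
With the supply zeroed, R1 and R2 appear in parallel from the tap: R_th = R1‖R2 = (22.0 × 26.3)/48.30 = 12.0 kΩ.

V_th = 19.9 V, R_th = 12.0 kΩ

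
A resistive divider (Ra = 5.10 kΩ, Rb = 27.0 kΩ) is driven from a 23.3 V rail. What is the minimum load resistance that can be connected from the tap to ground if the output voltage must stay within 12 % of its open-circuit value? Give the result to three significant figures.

R_L(min) ≈ 31.5 kΩ

Output resistance R_th = Ra‖Rb = (5.10 × 27.0)/32.10 = 4.290 kΩ.
The fractional drop is R_th/(R_th + R_L); requiring this ≤ 0.120 gives R_L ≥ R_th(1/0.120 − 1) = 4.290 × 7.333 = 31.5 kΩ.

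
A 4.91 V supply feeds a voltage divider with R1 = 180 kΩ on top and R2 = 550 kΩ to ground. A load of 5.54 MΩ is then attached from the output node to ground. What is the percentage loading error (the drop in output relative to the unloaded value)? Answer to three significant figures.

2.39 %

The divider's output (Thévenin) resistance is R1‖R2 = 135.6 kΩ.
Fractional drop under load = R_th/(R_th + R_L) = 135.6 / (135.6 + 5540) = 0.02389.
So the output falls by 2.39 %.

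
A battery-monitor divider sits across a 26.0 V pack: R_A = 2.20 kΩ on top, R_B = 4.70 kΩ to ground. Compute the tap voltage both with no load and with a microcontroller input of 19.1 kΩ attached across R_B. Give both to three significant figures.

Open-circuit: V = 26.0 × 4.70/(2.20 + 4.70) = 17.7 V.
With the load, R_B becomes R_B‖R_L = 3.772 kΩ, so V = 26.0 × 3.772/5.972 = 16.4 V.

Unloaded: 17.7 V; loaded: 16.4 V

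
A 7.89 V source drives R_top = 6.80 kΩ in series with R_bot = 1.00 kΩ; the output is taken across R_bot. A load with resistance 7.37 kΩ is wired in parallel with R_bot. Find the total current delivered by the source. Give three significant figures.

R_bot‖R_L = 0.8805 kΩ, so the source sees R_top + R_bot‖R_L = 7.681 kΩ.
I = 7.89 V / 7.681 kΩ = 1.03 mA.

I ≈ 1.03 mA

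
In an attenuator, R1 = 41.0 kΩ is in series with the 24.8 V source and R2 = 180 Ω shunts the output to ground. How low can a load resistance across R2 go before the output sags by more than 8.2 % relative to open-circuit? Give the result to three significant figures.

Output resistance R_th = R1‖R2 = (41000 × 180)/41180 = 179.2 Ω.
The fractional drop is R_th/(R_th + R_L); requiring this ≤ 0.0820 gives R_L ≥ R_th(1/0.0820 − 1) = 179.2 × 11.20 = 2.01 kΩ.

R_L(min) ≈ 2.01 kΩ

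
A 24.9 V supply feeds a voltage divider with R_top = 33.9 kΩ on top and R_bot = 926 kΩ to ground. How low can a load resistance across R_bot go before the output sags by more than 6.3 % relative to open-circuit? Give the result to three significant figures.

R_L(min) ≈ 486 kΩ

Output resistance R_th = R_top‖R_bot = (33.9 × 926)/959.9 = 32.70 kΩ.
The fractional drop is R_th/(R_th + R_L); requiring this ≤ 0.0630 gives R_L ≥ R_th(1/0.0630 − 1) = 32.70 × 14.87 = 486 kΩ.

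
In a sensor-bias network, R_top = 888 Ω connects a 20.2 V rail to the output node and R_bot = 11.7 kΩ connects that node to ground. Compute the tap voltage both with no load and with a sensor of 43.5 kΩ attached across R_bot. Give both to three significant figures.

Unloaded: 18.8 V; loaded: 18.4 V

Open-circuit: V = 20.2 × 11700/(888 + 11700) = 18.8 V.
With the load, R_bot becomes R_bot‖R_L = 9220 Ω, so V = 20.2 × 9220/10110 = 18.4 V.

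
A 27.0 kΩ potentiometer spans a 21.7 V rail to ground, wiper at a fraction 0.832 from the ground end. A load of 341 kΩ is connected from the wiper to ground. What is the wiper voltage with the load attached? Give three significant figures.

The wiper splits the pot into (1−α)R = 4.536 kΩ above and αR = 22.46 kΩ below.
Lower section ‖ load = 21.08 kΩ.
V_wiper = 21.7 × 21.08/(4.536 + 21.08) = 17.9 V.

V ≈ 17.9 V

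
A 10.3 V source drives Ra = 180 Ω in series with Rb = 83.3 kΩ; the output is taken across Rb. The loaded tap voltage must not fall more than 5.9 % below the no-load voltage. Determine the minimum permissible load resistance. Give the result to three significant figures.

Output resistance R_th = Ra‖Rb = (180 × 83300)/83480 = 179.6 Ω.
The fractional drop is R_th/(R_th + R_L); requiring this ≤ 0.0590 gives R_L ≥ R_th(1/0.0590 − 1) = 179.6 × 15.95 = 2.86 kΩ.

R_L(min) ≈ 2.86 kΩ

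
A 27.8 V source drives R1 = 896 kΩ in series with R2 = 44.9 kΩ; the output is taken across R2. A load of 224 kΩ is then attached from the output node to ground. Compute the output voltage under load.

The load sits in parallel with R2: R2‖R_L = (44.9 × 224) / (44.9 + 224) = 37.40 kΩ.
V_out = 27.8 × 37.40 / (896 + 37.40) = 27.8 × 37.40/933.4 = 1.11 V.

V_out ≈ 1.11 V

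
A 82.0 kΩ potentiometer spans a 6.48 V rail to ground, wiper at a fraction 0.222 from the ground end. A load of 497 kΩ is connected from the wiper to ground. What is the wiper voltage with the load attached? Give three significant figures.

The wiper splits the pot into (1−α)R = 63.80 kΩ above and αR = 18.20 kΩ below.
Lower section ‖ load = 17.56 kΩ.
V_wiper = 6.48 × 17.56/(63.80 + 17.56) = 1.40 V.

V ≈ 1.40 V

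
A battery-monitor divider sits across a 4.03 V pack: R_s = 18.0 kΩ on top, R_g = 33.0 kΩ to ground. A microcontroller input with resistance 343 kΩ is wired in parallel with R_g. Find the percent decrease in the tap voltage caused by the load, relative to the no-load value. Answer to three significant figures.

3.28 %

The divider's output (Thévenin) resistance is R_s‖R_g = 11.65 kΩ.
Fractional drop under load = R_th/(R_th + R_L) = 11.65 / (11.65 + 343) = 0.03284.
So the output falls by 3.28 %.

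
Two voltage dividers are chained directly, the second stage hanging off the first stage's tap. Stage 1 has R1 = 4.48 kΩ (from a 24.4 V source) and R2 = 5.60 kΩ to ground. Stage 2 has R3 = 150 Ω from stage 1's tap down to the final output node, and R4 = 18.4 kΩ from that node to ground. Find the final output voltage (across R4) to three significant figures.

V_out ≈ 11.9 V

Stage 2 presents R3+R4 = 18550 Ω as a load on stage 1's tap.
Stage 1's lower leg becomes R2‖(R3+R4) = 4301 Ω, so V_mid = 24.4 × 4301/8781 = 11.95 V.
Stage 2 is itself unloaded: V_out = V_mid × R4/(R3+R4) = 11.95 × 18400/18550 = 11.9 V.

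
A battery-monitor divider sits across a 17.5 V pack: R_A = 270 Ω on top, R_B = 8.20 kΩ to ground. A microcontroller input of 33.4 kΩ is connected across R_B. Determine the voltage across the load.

V_out ≈ 16.8 V

The load sits in parallel with R_B: R_B‖R_L = (8200 × 33400) / (8200 + 33400) = 6584 Ω.
V_out = 17.5 × 6584 / (270 + 6584) = 17.5 × 6584/6854 = 16.8 V.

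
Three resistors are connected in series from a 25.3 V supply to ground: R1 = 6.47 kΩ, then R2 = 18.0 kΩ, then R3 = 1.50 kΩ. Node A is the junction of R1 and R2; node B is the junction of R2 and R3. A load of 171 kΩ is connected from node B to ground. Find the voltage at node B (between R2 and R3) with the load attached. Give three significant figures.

At node B, R3 is in parallel with the load: R3‖R_L = 1.487 kΩ.
Below node A the resistance is R2 + (R3‖R_L) = 19.49 kΩ, so V_A = 25.3 × 19.49/25.96 = 18.99 V.
Then V_B = V_A × (R3‖R_L)/(R2 + R3‖R_L) = 18.99 × 1.487/19.49 = 1.45 V.

V ≈ 1.45 V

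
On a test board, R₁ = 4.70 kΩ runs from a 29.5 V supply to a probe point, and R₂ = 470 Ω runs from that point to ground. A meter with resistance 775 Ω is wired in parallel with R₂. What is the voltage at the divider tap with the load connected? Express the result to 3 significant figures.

The load sits in parallel with R₂: R₂‖R_L = (470 × 775) / (470 + 775) = 292.6 Ω.
V_out = 29.5 × 292.6 / (4700 + 292.6) = 29.5 × 292.6/4993 = 1.73 V.

V_out ≈ 1.73 V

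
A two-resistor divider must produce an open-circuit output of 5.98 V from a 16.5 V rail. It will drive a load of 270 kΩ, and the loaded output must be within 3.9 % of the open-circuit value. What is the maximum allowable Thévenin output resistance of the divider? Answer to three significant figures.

Loading drop = R_th/(R_th + R_L) ≤ 0.0390, so R_th ≤ R_L · ε/(1−ε) = 270 kΩ × 0.0390/0.9610 = 11.0 kΩ.
(Any R1, R2 with R2/(R1+R2) = 0.362 and R1‖R2 ≤ 11.0 kΩ will meet the spec.)

R_th ≤ 11.0 kΩ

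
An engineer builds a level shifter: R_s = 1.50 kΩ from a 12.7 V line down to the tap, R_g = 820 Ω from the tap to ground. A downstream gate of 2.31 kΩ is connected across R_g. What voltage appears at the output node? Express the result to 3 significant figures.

The load sits in parallel with R_g: R_g‖R_L = (820 × 2310) / (820 + 2310) = 605.2 Ω.
V_out = 12.7 × 605.2 / (1500 + 605.2) = 12.7 × 605.2/2105 = 3.65 V.

V_out ≈ 3.65 V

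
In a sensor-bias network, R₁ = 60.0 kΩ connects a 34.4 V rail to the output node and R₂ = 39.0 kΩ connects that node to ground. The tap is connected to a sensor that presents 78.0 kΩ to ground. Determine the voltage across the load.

The load sits in parallel with R₂: R₂‖R_L = (39.0 × 78.0) / (39.0 + 78.0) = 26.00 kΩ.
V_out = 34.4 × 26.00 / (60.0 + 26.00) = 34.4 × 26.00/86.00 = 10.4 V.
(Unloaded it would have been 13.6 V.)

V_out ≈ 10.4 V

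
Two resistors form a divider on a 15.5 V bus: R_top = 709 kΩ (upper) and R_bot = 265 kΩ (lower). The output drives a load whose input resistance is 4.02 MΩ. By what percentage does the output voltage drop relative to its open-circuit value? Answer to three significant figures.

4.58 %

The divider's output (Thévenin) resistance is R_top‖R_bot = 192.9 kΩ.
Fractional drop under load = R_th/(R_th + R_L) = 192.9 / (192.9 + 4020) = 0.04579.
So the output falls by 4.58 %.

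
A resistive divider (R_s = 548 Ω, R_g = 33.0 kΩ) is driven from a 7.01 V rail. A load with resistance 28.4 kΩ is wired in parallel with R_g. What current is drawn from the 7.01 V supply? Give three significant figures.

I ≈ 0.443 mA

R_g‖R_L = 15260 Ω, so the source sees R_s + R_g‖R_L = 15810 Ω.
I = 7.01 V / 15810 Ω = 0.443 mA.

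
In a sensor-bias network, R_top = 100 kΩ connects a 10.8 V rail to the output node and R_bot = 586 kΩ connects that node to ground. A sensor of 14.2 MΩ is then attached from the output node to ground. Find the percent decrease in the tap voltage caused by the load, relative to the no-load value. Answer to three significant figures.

The divider's output (Thévenin) resistance is R_top‖R_bot = 85.42 kΩ.
Fractional drop under load = R_th/(R_th + R_L) = 85.42 / (85.42 + 14200) = 0.005980.
So the output falls by 0.598 %.

0.598 %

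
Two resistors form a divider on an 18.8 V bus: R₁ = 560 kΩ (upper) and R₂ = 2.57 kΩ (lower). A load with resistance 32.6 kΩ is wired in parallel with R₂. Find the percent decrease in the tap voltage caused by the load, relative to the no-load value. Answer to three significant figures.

The divider's output (Thévenin) resistance is R₁‖R₂ = 2.558 kΩ.
Fractional drop under load = R_th/(R_th + R_L) = 2.558 / (2.558 + 32.6) = 0.07276.
So the output falls by 7.28 %.

7.28 %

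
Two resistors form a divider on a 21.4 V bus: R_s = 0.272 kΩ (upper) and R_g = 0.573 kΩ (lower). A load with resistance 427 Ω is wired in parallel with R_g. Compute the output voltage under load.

V_out ≈ 10.1 V

The load sits in parallel with R_g: R_g‖R_L = (573 × 427) / (573 + 427) = 244.7 Ω.
V_out = 21.4 × 244.7 / (272 + 244.7) = 21.4 × 244.7/516.7 = 10.1 V.
(Unloaded it would have been 14.5 V.)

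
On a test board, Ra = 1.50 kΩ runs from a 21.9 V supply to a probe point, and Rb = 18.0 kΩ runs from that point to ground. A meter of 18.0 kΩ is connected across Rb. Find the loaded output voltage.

The load sits in parallel with Rb: Rb‖R_L = (18.0 × 18.0) / (18.0 + 18.0) = 9.000 kΩ.
V_out = 21.9 × 9.000 / (1.50 + 9.000) = 21.9 × 9.000/10.50 = 18.8 V.

V_out ≈ 18.8 V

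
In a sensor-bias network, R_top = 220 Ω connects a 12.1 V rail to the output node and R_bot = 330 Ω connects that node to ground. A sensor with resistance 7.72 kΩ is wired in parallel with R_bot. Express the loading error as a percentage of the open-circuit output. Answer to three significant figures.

1.68 %

The divider's output (Thévenin) resistance is R_top‖R_bot = 132.0 Ω.
Fractional drop under load = R_th/(R_th + R_L) = 132.0 / (132.0 + 7720) = 0.01681.
So the output falls by 1.68 %.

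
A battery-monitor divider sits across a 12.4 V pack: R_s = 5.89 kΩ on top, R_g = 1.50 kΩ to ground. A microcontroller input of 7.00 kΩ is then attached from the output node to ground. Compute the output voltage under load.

V_out ≈ 2.15 V

The load sits in parallel with R_g: R_g‖R_L = (1.50 × 7.00) / (1.50 + 7.00) = 1.235 kΩ.
V_out = 12.4 × 1.235 / (5.89 + 1.235) = 12.4 × 1.235/7.125 = 2.15 V.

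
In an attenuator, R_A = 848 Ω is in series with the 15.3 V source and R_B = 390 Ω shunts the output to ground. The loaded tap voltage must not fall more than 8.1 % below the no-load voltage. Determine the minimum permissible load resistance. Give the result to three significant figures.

Output resistance R_th = R_A‖R_B = (848 × 390)/1238 = 267.1 Ω.
The fractional drop is R_th/(R_th + R_L); requiring this ≤ 0.0810 gives R_L ≥ R_th(1/0.0810 − 1) = 267.1 × 11.35 = 3.03 kΩ.

R_L(min) ≈ 3.03 kΩ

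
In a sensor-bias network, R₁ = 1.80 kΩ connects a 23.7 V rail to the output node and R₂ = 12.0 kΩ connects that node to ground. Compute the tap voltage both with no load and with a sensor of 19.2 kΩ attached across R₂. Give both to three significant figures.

Unloaded: 20.6 V; loaded: 19.1 V

Open-circuit: V = 23.7 × 12.0/(1.80 + 12.0) = 20.6 V.
With the load, R₂ becomes R₂‖R_L = 7.385 kΩ, so V = 23.7 × 7.385/9.185 = 19.1 V.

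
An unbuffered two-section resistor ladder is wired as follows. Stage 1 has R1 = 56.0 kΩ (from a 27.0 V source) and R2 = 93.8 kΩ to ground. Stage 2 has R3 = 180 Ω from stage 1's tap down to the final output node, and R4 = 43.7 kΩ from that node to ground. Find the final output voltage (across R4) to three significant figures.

Stage 2 presents R3+R4 = 43880 Ω as a load on stage 1's tap.
Stage 1's lower leg becomes R2‖(R3+R4) = 29900 Ω, so V_mid = 27.0 × 29900/85900 = 9.397 V.
Stage 2 is itself unloaded: V_out = V_mid × R4/(R3+R4) = 9.397 × 43700/43880 = 9.36 V.

V_out ≈ 9.36 V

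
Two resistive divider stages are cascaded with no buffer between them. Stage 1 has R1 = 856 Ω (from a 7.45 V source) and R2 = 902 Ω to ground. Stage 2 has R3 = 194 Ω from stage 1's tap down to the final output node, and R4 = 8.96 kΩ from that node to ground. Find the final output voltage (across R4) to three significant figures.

V_out ≈ 3.57 V

Stage 2 presents R3+R4 = 9154 Ω as a load on stage 1's tap.
Stage 1's lower leg becomes R2‖(R3+R4) = 821.1 Ω, so V_mid = 7.45 × 821.1/1677 = 3.647 V.
Stage 2 is itself unloaded: V_out = V_mid × R4/(R3+R4) = 3.647 × 8960/9154 = 3.57 V.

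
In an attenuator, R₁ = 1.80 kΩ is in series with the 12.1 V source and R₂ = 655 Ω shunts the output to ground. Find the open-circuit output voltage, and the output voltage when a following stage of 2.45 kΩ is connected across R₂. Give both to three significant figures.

Unloaded: 3.23 V; loaded: 2.70 V

Open-circuit: V = 12.1 × 655/(1800 + 655) = 3.23 V.
With the load, R₂ becomes R₂‖R_L = 516.8 Ω, so V = 12.1 × 516.8/2317 = 2.70 V.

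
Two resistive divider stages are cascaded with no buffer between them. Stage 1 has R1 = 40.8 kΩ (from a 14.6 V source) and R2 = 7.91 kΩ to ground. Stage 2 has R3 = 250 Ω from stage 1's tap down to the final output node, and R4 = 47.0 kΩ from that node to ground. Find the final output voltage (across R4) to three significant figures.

V_out ≈ 2.07 V

Stage 2 presents R3+R4 = 47250 Ω as a load on stage 1's tap.
Stage 1's lower leg becomes R2‖(R3+R4) = 6776 Ω, so V_mid = 14.6 × 6776/47580 = 2.079 V.
Stage 2 is itself unloaded: V_out = V_mid × R4/(R3+R4) = 2.079 × 47000/47250 = 2.07 V.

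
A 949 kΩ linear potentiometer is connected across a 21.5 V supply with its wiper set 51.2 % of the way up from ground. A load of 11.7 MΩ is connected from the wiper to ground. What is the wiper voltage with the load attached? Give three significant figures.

The wiper splits the pot into (1−α)R = 463.1 kΩ above and αR = 485.9 kΩ below.
Lower section ‖ load = 466.5 kΩ.
V_wiper = 21.5 × 466.5/(463.1 + 466.5) = 10.8 V.

V ≈ 10.8 V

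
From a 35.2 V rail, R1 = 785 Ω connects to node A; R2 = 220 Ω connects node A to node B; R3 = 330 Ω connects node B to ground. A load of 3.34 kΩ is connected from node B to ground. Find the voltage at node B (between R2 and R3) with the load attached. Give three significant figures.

V ≈ 8.10 V

At node B, R3 is in parallel with the load: R3‖R_L = 300.3 Ω.
Below node A the resistance is R2 + (R3‖R_L) = 520.3 Ω, so V_A = 35.2 × 520.3/1305 = 14.03 V.
Then V_B = V_A × (R3‖R_L)/(R2 + R3‖R_L) = 14.03 × 300.3/520.3 = 8.10 V.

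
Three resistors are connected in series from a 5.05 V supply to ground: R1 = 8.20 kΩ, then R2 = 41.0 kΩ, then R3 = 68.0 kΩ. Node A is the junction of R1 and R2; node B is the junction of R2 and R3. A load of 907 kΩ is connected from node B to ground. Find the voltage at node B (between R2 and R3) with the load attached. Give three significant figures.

At node B, R3 is in parallel with the load: R3‖R_L = 63.26 kΩ.
Below node A the resistance is R2 + (R3‖R_L) = 104.3 kΩ, so V_A = 5.05 × 104.3/112.5 = 4.682 V.
Then V_B = V_A × (R3‖R_L)/(R2 + R3‖R_L) = 4.682 × 63.26/104.3 = 2.84 V.

V ≈ 2.84 V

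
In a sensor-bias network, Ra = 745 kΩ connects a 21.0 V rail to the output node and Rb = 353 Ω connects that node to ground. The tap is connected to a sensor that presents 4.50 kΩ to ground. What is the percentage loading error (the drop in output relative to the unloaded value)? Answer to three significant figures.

The divider's output (Thévenin) resistance is Ra‖Rb = 352.8 Ω.
Fractional drop under load = R_th/(R_th + R_L) = 352.8 / (352.8 + 4500) = 0.07271.
So the output falls by 7.27 %.

7.27 %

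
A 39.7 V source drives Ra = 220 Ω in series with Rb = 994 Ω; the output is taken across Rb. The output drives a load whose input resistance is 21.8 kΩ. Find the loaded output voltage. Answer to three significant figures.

V_out ≈ 32.2 V

The load sits in parallel with Rb: Rb‖R_L = (994 × 21800) / (994 + 21800) = 950.7 Ω.
V_out = 39.7 × 950.7 / (220 + 950.7) = 39.7 × 950.7/1171 = 32.2 V.
(Unloaded it would have been 32.5 V.)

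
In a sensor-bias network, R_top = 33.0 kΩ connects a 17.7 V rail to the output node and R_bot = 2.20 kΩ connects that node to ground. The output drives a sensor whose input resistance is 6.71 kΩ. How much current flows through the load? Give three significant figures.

I_L ≈ 0.126 mA

R_bot‖R_L = 1.657 kΩ; V_out = 17.7 × 1.657/34.66 = 0.8462 V.
I_L = V_out / R_L = 0.8462 / 6.71 kΩ = 0.126 mA.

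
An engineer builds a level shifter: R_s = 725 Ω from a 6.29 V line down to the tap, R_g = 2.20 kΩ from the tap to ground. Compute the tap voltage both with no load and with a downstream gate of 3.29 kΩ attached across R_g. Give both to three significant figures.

Open-circuit: V = 6.29 × 2200/(725 + 2200) = 4.73 V.
With the load, R_g becomes R_g‖R_L = 1318 Ω, so V = 6.29 × 1318/2043 = 4.06 V.

Unloaded: 4.73 V; loaded: 4.06 V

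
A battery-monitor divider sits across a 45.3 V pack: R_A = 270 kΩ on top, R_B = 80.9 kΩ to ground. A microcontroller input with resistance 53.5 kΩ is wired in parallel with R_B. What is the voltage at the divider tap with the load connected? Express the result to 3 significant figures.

The load sits in parallel with R_B: R_B‖R_L = (80.9 × 53.5) / (80.9 + 53.5) = 32.20 kΩ.
V_out = 45.3 × 32.20 / (270 + 32.20) = 45.3 × 32.20/302.2 = 4.83 V.

V_out ≈ 4.83 V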